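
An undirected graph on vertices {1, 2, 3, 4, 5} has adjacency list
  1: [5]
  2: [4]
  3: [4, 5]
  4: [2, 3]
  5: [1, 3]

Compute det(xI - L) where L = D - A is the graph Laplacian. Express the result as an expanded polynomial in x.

x^5 - 8x^4 + 21x^3 - 20x^2 + 5x

With the vertex order [1, 2, 3, 4, 5], the degrees are [1, 1, 2, 2, 2], giving D = diag(1, 1, 2, 2, 2) and L = D - A. L has integer entries, so p(x) = det(xI - L) has integer coefficients. Expanding the determinant yields x^5 - 8x^4 + 21x^3 - 20x^2 + 5x. Since p(0) = det(-L) = 0, x divides p(x). The eigenvalues sum to 8, which equals trace(L) = 2|E|.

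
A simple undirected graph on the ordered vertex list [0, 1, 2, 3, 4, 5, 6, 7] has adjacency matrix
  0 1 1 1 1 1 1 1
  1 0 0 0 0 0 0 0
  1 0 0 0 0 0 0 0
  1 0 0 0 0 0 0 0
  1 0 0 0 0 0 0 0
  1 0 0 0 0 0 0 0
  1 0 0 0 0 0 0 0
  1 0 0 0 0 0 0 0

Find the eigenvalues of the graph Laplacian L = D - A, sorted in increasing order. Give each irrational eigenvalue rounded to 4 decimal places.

[0, 1, 1, 1, 1, 1, 1, 8]

With the vertex order [0, 1, 2, 3, 4, 5, 6, 7], the degrees are [7, 1, 1, 1, 1, 1, 1, 1], giving D = diag(7, 1, 1, 1, 1, 1, 1, 1) and L = D - A. Diagonalising L (or applying a numerical eigensolver to the 8x8 matrix) gives the spectrum above.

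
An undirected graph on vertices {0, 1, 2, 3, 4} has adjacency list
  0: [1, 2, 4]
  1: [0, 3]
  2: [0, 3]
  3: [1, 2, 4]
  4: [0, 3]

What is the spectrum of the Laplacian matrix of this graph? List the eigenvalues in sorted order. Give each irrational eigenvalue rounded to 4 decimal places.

[0, 2, 2, 3, 5]

With the vertex order [0, 1, 2, 3, 4], the degrees are [3, 2, 2, 3, 2], giving D = diag(3, 2, 2, 3, 2) and L = D - A. The multiplicity of 0 as a Laplacian eigenvalue equals the number of connected components. The eigenvalues sum to 12, which equals trace(L) = 2|E|.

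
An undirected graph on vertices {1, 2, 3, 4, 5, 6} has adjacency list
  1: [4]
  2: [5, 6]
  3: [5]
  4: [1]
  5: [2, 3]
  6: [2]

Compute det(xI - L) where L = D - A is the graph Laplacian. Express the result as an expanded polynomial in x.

x^6 - 8x^5 + 22x^4 - 24x^3 + 8x^2

With the vertex order [1, 2, 3, 4, 5, 6], the degrees are [1, 2, 1, 1, 2, 1], giving D = diag(1, 2, 1, 1, 2, 1) and L = D - A. Computing det(xI - L) by cofactor expansion (or equivalently via sum-over-permutations) gives x^6 - 8x^5 + 22x^4 - 24x^3 + 8x^2. The constant term is 0 because L is singular (the all-ones vector lies in its kernel). The largest eigenvalue, 3.4142, is at most the vertex count 6.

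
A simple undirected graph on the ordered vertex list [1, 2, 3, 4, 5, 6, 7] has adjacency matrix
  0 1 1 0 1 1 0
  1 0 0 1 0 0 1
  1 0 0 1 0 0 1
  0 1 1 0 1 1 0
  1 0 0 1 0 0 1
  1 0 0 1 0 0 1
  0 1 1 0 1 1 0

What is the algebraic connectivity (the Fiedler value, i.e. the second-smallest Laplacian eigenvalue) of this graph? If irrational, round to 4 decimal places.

3

Each diagonal entry of L is the vertex degree and each off-diagonal entry is -1 where an edge is present, 0 otherwise; in the order [1, 2, 3, 4, 5, 6, 7] the diagonal is [4, 3, 3, 4, 3, 3, 4]. The sorted Laplacian eigenvalues are [0, 3, 3, 3, 4, 4, 7]; the algebraic connectivity is the second entry, 3.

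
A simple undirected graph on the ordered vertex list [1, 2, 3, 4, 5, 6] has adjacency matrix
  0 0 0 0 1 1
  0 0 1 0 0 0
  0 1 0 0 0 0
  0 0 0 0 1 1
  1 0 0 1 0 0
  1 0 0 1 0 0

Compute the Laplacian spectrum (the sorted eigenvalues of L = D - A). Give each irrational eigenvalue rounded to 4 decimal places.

Reading degrees in the order [1, 2, 3, 4, 5, 6] gives [2, 1, 1, 2, 2, 2]; set D = diag(2, 1, 1, 2, 2, 2) and form L = D - A. Diagonalising L (or applying a numerical eigensolver to the 6x6 matrix) gives the spectrum above. The 2 zero eigenvalues correspond to the 2 connected components. The eigenvalues sum to 10, which equals trace(L) = 2|E|.

[0, 0, 2, 2, 2, 4]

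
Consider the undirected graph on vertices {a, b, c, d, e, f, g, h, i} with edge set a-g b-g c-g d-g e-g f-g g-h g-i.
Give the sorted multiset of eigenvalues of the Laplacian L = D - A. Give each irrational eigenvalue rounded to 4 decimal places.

[0, 1, 1, 1, 1, 1, 1, 1, 9]

Reading degrees in the order [a, b, c, d, e, f, g, h, i] gives [1, 1, 1, 1, 1, 1, 8, 1, 1]; set D = diag(1, 1, 1, 1, 1, 1, 8, 1, 1) and form L = D - A. Since every row of L sums to 0, the all-ones vector is in the kernel and 0 is an eigenvalue. The eigenvalues sum to 16, which equals trace(L) = 2|E|. By the matrix-tree theorem the graph has (1/9) * product of the nonzero eigenvalues = 1 spanning tree.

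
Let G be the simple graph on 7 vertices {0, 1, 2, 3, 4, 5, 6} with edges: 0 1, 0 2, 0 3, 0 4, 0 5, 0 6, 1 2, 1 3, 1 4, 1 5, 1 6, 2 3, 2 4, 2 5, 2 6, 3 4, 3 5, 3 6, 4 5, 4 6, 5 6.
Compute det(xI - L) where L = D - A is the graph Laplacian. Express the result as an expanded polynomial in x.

x^7 - 42x^6 + 735x^5 - 6860x^4 + 36015x^3 - 100842x^2 + 117649x

Each diagonal entry of L is the vertex degree and each off-diagonal entry is -1 where an edge is present, 0 otherwise; in the order [0, 1, 2, 3, 4, 5, 6] the diagonal is [6, 6, 6, 6, 6, 6, 6]. The eigenvalues of L are [0, 7, 7, 7, 7, 7, 7]; the characteristic polynomial is the product of (x - lambda_i), which multiplies out to x^7 - 42x^6 + 735x^5 - 6860x^4 + 36015x^3 - 100842x^2 + 117649x. The coefficient of x^6 equals -trace(L) = -42, matching the sum of degrees. The largest eigenvalue, 7, is at most the vertex count 7. By the matrix-tree theorem the graph has (1/7) * product of the nonzero eigenvalues = 16807 spanning trees.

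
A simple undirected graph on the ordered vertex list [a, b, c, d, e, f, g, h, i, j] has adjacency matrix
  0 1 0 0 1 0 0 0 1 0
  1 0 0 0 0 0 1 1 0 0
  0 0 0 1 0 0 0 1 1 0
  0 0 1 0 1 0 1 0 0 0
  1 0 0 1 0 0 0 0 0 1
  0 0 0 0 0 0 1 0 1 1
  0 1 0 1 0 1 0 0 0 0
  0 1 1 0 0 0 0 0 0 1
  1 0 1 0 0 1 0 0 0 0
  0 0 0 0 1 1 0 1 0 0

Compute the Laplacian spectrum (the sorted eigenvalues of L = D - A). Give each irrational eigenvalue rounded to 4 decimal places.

[0, 2, 2, 2, 2, 2, 5, 5, 5, 5]

Each diagonal entry of L is the vertex degree and each off-diagonal entry is -1 where an edge is present, 0 otherwise; in the order [a, b, c, d, e, f, g, h, i, j] the diagonal is [3, 3, 3, 3, 3, 3, 3, 3, 3, 3]. The multiplicity of 0 as a Laplacian eigenvalue equals the number of connected components. The single zero eigenvalue shows the graph is connected. There is one zero in the spectrum, matching the 1 component. By the matrix-tree theorem the graph has (1/10) * product of the nonzero eigenvalues = 2000 spanning trees.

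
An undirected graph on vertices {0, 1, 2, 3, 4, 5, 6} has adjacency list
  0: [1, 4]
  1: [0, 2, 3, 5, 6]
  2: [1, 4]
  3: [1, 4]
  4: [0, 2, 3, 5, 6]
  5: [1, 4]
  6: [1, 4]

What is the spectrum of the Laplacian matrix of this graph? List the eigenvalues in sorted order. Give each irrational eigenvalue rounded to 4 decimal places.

[0, 2, 2, 2, 2, 5, 7]

With the vertex order [0, 1, 2, 3, 4, 5, 6], the degrees are [2, 5, 2, 2, 5, 2, 2], giving D = diag(2, 5, 2, 2, 5, 2, 2) and L = D - A. The multiplicity of 0 as a Laplacian eigenvalue equals the number of connected components. The single zero eigenvalue shows the graph is connected.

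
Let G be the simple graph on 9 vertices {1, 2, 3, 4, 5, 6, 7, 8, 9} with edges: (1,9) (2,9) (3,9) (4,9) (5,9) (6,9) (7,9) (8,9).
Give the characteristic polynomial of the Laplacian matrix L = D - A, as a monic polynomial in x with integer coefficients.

With the vertex order [1, 2, 3, 4, 5, 6, 7, 8, 9], the degrees are [1, 1, 1, 1, 1, 1, 1, 1, 8], giving D = diag(1, 1, 1, 1, 1, 1, 1, 1, 8) and L = D - A. Computing det(xI - L) by cofactor expansion (or equivalently via sum-over-permutations) gives x^9 - 16x^8 + 84x^7 - 224x^6 + 350x^5 - 336x^4 + 196x^3 - 64x^2 + 9x. Since p(0) = det(-L) = 0, x divides p(x). There is one zero in the spectrum, matching the 1 component.

x^9 - 16x^8 + 84x^7 - 224x^6 + 350x^5 - 336x^4 + 196x^3 - 64x^2 + 9x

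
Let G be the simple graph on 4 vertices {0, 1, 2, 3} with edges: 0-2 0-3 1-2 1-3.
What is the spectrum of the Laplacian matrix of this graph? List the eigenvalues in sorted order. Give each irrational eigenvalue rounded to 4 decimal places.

Each diagonal entry of L is the vertex degree and each off-diagonal entry is -1 where an edge is present, 0 otherwise; in the order [0, 1, 2, 3] the diagonal is [2, 2, 2, 2]. Since every row of L sums to 0, the all-ones vector is in the kernel and 0 is an eigenvalue.

[0, 2, 2, 4]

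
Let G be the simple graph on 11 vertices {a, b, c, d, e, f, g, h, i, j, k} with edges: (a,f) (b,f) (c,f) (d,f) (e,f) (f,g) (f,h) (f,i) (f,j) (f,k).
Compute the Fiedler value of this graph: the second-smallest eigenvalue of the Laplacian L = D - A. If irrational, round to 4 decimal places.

Each diagonal entry of L is the vertex degree and each off-diagonal entry is -1 where an edge is present, 0 otherwise; in the order [a, b, c, d, e, f, g, h, i, j, k] the diagonal is [1, 1, 1, 1, 1, 10, 1, 1, 1, 1, 1]. The sorted Laplacian eigenvalues are [0, 1, 1, 1, 1, 1, 1, 1, 1, 1, 11]; the algebraic connectivity is the second entry, 1. The eigenvalues sum to 20, which equals trace(L) = 2|E|.

1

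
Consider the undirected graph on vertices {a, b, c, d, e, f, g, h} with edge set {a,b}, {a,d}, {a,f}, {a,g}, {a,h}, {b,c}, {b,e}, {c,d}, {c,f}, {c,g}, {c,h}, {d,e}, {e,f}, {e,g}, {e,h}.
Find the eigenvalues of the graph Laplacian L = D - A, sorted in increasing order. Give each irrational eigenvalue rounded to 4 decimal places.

[0, 3, 3, 3, 3, 5, 5, 8]

Each diagonal entry of L is the vertex degree and each off-diagonal entry is -1 where an edge is present, 0 otherwise; in the order [a, b, c, d, e, f, g, h] the diagonal is [5, 3, 5, 3, 5, 3, 3, 3]. Diagonalising L (or applying a numerical eigensolver to the 8x8 matrix) gives the spectrum above. The largest eigenvalue, 8, is at most the vertex count 8.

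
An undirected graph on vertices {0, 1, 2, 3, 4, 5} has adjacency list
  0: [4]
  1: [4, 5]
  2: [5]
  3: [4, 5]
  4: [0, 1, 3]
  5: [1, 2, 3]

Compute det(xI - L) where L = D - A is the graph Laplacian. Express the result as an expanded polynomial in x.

x^6 - 12x^5 + 52x^4 - 100x^3 + 84x^2 - 24x

Reading degrees in the order [0, 1, 2, 3, 4, 5] gives [1, 2, 1, 2, 3, 3]; set D = diag(1, 2, 1, 2, 3, 3) and form L = D - A. Computing det(xI - L) by cofactor expansion (or equivalently via sum-over-permutations) gives x^6 - 12x^5 + 52x^4 - 100x^3 + 84x^2 - 24x. The constant term is 0 because L is singular (the all-ones vector lies in its kernel). The eigenvalues sum to 12, which equals trace(L) = 2|E|.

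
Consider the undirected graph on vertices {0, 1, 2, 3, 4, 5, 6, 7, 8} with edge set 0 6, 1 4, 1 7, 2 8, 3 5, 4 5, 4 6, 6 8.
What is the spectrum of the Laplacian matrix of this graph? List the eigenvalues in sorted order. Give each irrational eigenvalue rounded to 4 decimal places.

Each diagonal entry of L is the vertex degree and each off-diagonal entry is -1 where an edge is present, 0 otherwise; in the order [0, 1, 2, 3, 4, 5, 6, 7, 8] the diagonal is [1, 2, 1, 1, 3, 2, 3, 1, 2]. Since every row of L sums to 0, the all-ones vector is in the kernel and 0 is an eigenvalue. The single zero eigenvalue shows the graph is connected. The largest eigenvalue, 4.7421, is at most the vertex count 9.

[0, 0.2311, 0.3820, 0.6416, 1.6129, 2.2591, 2.6180, 3.5132, 4.7421]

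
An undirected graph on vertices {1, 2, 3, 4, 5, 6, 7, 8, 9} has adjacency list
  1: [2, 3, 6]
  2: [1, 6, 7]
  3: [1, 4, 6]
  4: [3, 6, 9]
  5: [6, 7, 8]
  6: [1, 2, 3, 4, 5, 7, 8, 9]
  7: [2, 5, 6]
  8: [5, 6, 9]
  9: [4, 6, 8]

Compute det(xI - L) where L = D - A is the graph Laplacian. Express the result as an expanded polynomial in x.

Reading degrees in the order [1, 2, 3, 4, 5, 6, 7, 8, 9] gives [3, 3, 3, 3, 3, 8, 3, 3, 3]; set D = diag(3, 3, 3, 3, 3, 8, 3, 3, 3) and form L = D - A. L has integer entries, so p(x) = det(xI - L) has integer coefficients. Expanding the determinant yields x^9 - 32x^8 + 428x^7 - 3136x^6 + 13786x^5 - 37232x^4 + 60276x^3 - 53424x^2 + 19845x. The constant term is 0 because L is singular (the all-ones vector lies in its kernel).

x^9 - 32x^8 + 428x^7 - 3136x^6 + 13786x^5 - 37232x^4 + 60276x^3 - 53424x^2 + 19845x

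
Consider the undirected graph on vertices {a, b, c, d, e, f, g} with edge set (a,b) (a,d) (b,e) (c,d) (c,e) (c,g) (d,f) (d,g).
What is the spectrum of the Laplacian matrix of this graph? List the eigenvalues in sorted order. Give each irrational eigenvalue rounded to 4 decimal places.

Each diagonal entry of L is the vertex degree and each off-diagonal entry is -1 where an edge is present, 0 otherwise; in the order [a, b, c, d, e, f, g] the diagonal is [2, 2, 3, 4, 2, 1, 2]. The multiplicity of 0 as a Laplacian eigenvalue equals the number of connected components. There is one zero in the spectrum, matching the 1 component. By the matrix-tree theorem the graph has (1/7) * product of the nonzero eigenvalues = 14 spanning trees.

[0, 0.7301, 1.1890, 1.7296, 3.0806, 4.0882, 5.1825]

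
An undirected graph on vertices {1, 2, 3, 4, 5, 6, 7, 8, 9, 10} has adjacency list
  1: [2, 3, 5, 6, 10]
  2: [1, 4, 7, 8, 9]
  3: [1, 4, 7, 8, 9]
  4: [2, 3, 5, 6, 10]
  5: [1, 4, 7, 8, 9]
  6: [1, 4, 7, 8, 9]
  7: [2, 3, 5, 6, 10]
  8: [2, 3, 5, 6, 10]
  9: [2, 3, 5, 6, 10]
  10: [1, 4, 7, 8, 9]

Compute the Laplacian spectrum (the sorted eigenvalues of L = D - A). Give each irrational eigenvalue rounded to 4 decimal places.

[0, 5, 5, 5, 5, 5, 5, 5, 5, 10]

Reading degrees in the order [1, 2, 3, 4, 5, 6, 7, 8, 9, 10] gives [5, 5, 5, 5, 5, 5, 5, 5, 5, 5]; set D = diag(5, 5, 5, 5, 5, 5, 5, 5, 5, 5) and form L = D - A. Since every row of L sums to 0, the all-ones vector is in the kernel and 0 is an eigenvalue. The single zero eigenvalue shows the graph is connected. The largest eigenvalue, 10, is at most the vertex count 10.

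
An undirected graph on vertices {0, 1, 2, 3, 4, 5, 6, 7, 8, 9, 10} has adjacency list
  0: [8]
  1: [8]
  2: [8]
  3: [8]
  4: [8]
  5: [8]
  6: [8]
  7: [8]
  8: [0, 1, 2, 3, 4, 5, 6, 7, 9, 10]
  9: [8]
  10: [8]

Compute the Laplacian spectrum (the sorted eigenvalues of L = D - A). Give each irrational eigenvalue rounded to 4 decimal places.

With the vertex order [0, 1, 2, 3, 4, 5, 6, 7, 8, 9, 10], the degrees are [1, 1, 1, 1, 1, 1, 1, 1, 10, 1, 1], giving D = diag(1, 1, 1, 1, 1, 1, 1, 1, 10, 1, 1) and L = D - A. Diagonalising L (or applying a numerical eigensolver to the 11x11 matrix) gives the spectrum above. The single zero eigenvalue shows the graph is connected. By the matrix-tree theorem the graph has (1/11) * product of the nonzero eigenvalues = 1 spanning tree. The largest eigenvalue, 11, is at most the vertex count 11.

[0, 1, 1, 1, 1, 1, 1, 1, 1, 1, 11]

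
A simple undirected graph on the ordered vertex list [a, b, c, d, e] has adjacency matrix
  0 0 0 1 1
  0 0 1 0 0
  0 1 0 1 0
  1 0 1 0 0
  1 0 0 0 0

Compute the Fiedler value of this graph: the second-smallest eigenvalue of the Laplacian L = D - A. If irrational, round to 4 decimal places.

Each diagonal entry of L is the vertex degree and each off-diagonal entry is -1 where an edge is present, 0 otherwise; in the order [a, b, c, d, e] the diagonal is [2, 1, 2, 2, 1]. The sorted Laplacian eigenvalues are [0, 0.3820, 1.3820, 2.6180, 3.6180]; the algebraic connectivity is the second entry, 0.3820. There is one zero in the spectrum, matching the 1 component. The eigenvalues sum to 8, which equals trace(L) = 2|E|.

0.3820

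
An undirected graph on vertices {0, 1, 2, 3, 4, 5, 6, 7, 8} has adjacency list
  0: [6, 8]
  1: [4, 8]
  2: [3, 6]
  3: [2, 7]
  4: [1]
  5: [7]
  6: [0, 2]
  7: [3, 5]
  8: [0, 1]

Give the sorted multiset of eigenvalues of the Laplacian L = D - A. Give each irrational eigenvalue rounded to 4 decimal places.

[0, 0.1206, 0.4679, 1, 1.6527, 2.3473, 3, 3.5321, 3.8794]

With the vertex order [0, 1, 2, 3, 4, 5, 6, 7, 8], the degrees are [2, 2, 2, 2, 1, 1, 2, 2, 2], giving D = diag(2, 2, 2, 2, 1, 1, 2, 2, 2) and L = D - A. Since every row of L sums to 0, the all-ones vector is in the kernel and 0 is an eigenvalue. The eigenvalues sum to 16, which equals trace(L) = 2|E|.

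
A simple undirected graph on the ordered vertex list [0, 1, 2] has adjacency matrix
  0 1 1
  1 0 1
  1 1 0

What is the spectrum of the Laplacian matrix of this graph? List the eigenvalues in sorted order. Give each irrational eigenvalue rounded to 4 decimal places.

Each diagonal entry of L is the vertex degree and each off-diagonal entry is -1 where an edge is present, 0 otherwise; in the order [0, 1, 2] the diagonal is [2, 2, 2]. The multiplicity of 0 as a Laplacian eigenvalue equals the number of connected components. The single zero eigenvalue shows the graph is connected. There is one zero in the spectrum, matching the 1 component.

[0, 3, 3]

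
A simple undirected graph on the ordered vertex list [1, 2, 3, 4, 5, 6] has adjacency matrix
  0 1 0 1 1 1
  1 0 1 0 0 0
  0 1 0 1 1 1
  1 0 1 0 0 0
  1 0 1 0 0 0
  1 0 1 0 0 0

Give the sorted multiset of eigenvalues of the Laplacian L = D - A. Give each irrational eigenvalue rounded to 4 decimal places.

[0, 2, 2, 2, 4, 6]

With the vertex order [1, 2, 3, 4, 5, 6], the degrees are [4, 2, 4, 2, 2, 2], giving D = diag(4, 2, 4, 2, 2, 2) and L = D - A. Since every row of L sums to 0, the all-ones vector is in the kernel and 0 is an eigenvalue. The largest eigenvalue, 6, is at most the vertex count 6. By the matrix-tree theorem the graph has (1/6) * product of the nonzero eigenvalues = 32 spanning trees.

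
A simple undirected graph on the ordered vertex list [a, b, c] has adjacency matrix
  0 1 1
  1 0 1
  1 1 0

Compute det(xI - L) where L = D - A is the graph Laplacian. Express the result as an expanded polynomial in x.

With the vertex order [a, b, c], the degrees are [2, 2, 2], giving D = diag(2, 2, 2) and L = D - A. The eigenvalues of L are [0, 3, 3]; the characteristic polynomial is the product of (x - lambda_i), which multiplies out to x^3 - 6x^2 + 9x. The coefficient of x^2 equals -trace(L) = -6, matching the sum of degrees.

x^3 - 6x^2 + 9x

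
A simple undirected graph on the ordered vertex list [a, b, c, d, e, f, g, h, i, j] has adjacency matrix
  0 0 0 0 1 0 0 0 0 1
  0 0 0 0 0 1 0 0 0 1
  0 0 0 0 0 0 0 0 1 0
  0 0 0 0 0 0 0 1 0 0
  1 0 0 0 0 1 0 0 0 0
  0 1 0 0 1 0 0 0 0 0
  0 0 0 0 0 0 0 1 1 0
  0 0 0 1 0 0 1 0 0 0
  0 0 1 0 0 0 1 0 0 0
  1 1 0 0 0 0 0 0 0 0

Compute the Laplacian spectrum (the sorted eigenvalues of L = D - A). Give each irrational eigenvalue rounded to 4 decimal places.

[0, 0, 0.3820, 1.3820, 1.3820, 1.3820, 2.6180, 3.6180, 3.6180, 3.6180]

Reading degrees in the order [a, b, c, d, e, f, g, h, i, j] gives [2, 2, 1, 1, 2, 2, 2, 2, 2, 2]; set D = diag(2, 2, 1, 1, 2, 2, 2, 2, 2, 2) and form L = D - A. Diagonalising L (or applying a numerical eigensolver to the 10x10 matrix) gives the spectrum above. The 2 zero eigenvalues correspond to the 2 connected components. The largest eigenvalue, 3.6180, is at most the vertex count 10.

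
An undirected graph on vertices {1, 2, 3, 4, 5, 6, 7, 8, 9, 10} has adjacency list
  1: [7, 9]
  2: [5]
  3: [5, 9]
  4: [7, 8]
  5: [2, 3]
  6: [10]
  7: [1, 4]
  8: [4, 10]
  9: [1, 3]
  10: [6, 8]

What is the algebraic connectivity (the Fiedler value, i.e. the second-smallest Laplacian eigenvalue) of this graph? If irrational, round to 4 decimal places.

0.0979

Each diagonal entry of L is the vertex degree and each off-diagonal entry is -1 where an edge is present, 0 otherwise; in the order [1, 2, 3, 4, 5, 6, 7, 8, 9, 10] the diagonal is [2, 1, 2, 2, 2, 1, 2, 2, 2, 2]. The sorted Laplacian eigenvalues are [0, 0.0979, 0.3820, 0.8244, 1.3820, 2, 2.6180, 3.1756, 3.6180, 3.9021]; the algebraic connectivity is the second entry, 0.0979.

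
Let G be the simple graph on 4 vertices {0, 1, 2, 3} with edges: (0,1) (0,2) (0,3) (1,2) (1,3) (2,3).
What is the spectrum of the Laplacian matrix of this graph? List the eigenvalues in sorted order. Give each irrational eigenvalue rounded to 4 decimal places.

With the vertex order [0, 1, 2, 3], the degrees are [3, 3, 3, 3], giving D = diag(3, 3, 3, 3) and L = D - A. Diagonalising L (or applying a numerical eigensolver to the 4x4 matrix) gives the spectrum above.

[0, 4, 4, 4]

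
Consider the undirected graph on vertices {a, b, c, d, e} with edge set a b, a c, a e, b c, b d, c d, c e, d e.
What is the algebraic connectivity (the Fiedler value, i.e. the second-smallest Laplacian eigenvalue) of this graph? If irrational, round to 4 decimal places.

Reading degrees in the order [a, b, c, d, e] gives [3, 3, 4, 3, 3]; set D = diag(3, 3, 4, 3, 3) and form L = D - A. Computing the eigenvalues of L and sorting gives [0, 3, 3, 5, 5]. The Fiedler value lambda_2 = 3 is strictly positive, so the graph is connected. The eigenvalues sum to 16, which equals trace(L) = 2|E|.

3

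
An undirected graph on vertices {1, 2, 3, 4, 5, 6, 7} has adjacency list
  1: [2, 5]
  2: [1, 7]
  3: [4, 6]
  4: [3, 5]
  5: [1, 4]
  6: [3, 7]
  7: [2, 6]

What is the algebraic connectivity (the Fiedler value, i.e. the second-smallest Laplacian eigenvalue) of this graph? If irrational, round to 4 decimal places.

With the vertex order [1, 2, 3, 4, 5, 6, 7], the degrees are [2, 2, 2, 2, 2, 2, 2], giving D = diag(2, 2, 2, 2, 2, 2, 2) and L = D - A. The smallest Laplacian eigenvalue is always 0. The next one, lambda_2 = 0.7530, measures how hard the graph is to disconnect: larger values mean better connectivity. There is one zero in the spectrum, matching the 1 component. By the matrix-tree theorem the graph has (1/7) * product of the nonzero eigenvalues = 7 spanning trees.

0.7530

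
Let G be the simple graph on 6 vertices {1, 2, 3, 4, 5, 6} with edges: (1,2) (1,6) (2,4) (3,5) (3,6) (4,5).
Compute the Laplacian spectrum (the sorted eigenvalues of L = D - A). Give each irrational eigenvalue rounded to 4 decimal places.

Reading degrees in the order [1, 2, 3, 4, 5, 6] gives [2, 2, 2, 2, 2, 2]; set D = diag(2, 2, 2, 2, 2, 2) and form L = D - A. The multiplicity of 0 as a Laplacian eigenvalue equals the number of connected components. The eigenvalues sum to 12, which equals trace(L) = 2|E|. By the matrix-tree theorem the graph has (1/6) * product of the nonzero eigenvalues = 6 spanning trees.

[0, 1, 1, 3, 3, 4]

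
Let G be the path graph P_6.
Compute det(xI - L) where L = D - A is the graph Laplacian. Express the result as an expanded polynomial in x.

The graph has 6 vertices and degree multiset [2, 2, 2, 2, 1, 1]; D is the diagonal matrix of degrees and L = D - A. L has integer entries, so p(x) = det(xI - L) has integer coefficients. Expanding the determinant yields x^6 - 10x^5 + 36x^4 - 56x^3 + 35x^2 - 6x. The constant term is 0 because L is singular (the all-ones vector lies in its kernel). By the matrix-tree theorem the graph has (1/6) * product of the nonzero eigenvalues = 1 spanning tree. The eigenvalues sum to 10, which equals trace(L) = 2|E|.

x^6 - 10x^5 + 36x^4 - 56x^3 + 35x^2 - 6x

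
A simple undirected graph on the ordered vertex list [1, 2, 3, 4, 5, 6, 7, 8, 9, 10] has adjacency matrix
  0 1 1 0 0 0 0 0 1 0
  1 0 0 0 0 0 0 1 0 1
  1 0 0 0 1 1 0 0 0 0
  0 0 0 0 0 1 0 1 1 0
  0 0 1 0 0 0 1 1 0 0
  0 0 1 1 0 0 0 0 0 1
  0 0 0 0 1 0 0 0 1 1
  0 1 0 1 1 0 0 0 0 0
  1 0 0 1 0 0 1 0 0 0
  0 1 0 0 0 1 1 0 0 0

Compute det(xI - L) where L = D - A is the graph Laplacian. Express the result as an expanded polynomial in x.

With the vertex order [1, 2, 3, 4, 5, 6, 7, 8, 9, 10], the degrees are [3, 3, 3, 3, 3, 3, 3, 3, 3, 3], giving D = diag(3, 3, 3, 3, 3, 3, 3, 3, 3, 3) and L = D - A. Computing det(xI - L) by cofactor expansion (or equivalently via sum-over-permutations) gives x^10 - 30x^9 + 390x^8 - 2880x^7 + 13305x^6 - 39882x^5 + 77640x^4 - 94800x^3 + 66000x^2 - 20000x. Since p(0) = det(-L) = 0, x divides p(x). By the matrix-tree theorem the graph has (1/10) * product of the nonzero eigenvalues = 2000 spanning trees. The largest eigenvalue, 5, is at most the vertex count 10.

x^10 - 30x^9 + 390x^8 - 2880x^7 + 13305x^6 - 39882x^5 + 77640x^4 - 94800x^3 + 66000x^2 - 20000x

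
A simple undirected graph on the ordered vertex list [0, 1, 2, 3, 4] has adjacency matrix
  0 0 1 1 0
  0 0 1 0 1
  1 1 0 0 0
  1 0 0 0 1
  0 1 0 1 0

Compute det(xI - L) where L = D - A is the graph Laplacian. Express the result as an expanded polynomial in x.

Reading degrees in the order [0, 1, 2, 3, 4] gives [2, 2, 2, 2, 2]; set D = diag(2, 2, 2, 2, 2) and form L = D - A. Computing det(xI - L) by cofactor expansion (or equivalently via sum-over-permutations) gives x^5 - 10x^4 + 35x^3 - 50x^2 + 25x. Since p(0) = det(-L) = 0, x divides p(x). There is one zero in the spectrum, matching the 1 component.

x^5 - 10x^4 + 35x^3 - 50x^2 + 25x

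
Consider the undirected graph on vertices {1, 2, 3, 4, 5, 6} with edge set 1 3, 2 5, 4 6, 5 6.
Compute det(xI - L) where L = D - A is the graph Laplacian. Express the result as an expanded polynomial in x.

Reading degrees in the order [1, 2, 3, 4, 5, 6] gives [1, 1, 1, 1, 2, 2]; set D = diag(1, 1, 1, 1, 2, 2) and form L = D - A. Computing det(xI - L) by cofactor expansion (or equivalently via sum-over-permutations) gives x^6 - 8x^5 + 22x^4 - 24x^3 + 8x^2. The coefficient of x^5 equals -trace(L) = -8, matching the sum of degrees. The eigenvalues sum to 8, which equals trace(L) = 2|E|.

x^6 - 8x^5 + 22x^4 - 24x^3 + 8x^2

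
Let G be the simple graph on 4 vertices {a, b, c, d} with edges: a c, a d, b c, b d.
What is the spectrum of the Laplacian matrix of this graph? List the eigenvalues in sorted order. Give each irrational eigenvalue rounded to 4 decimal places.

[0, 2, 2, 4]

Each diagonal entry of L is the vertex degree and each off-diagonal entry is -1 where an edge is present, 0 otherwise; in the order [a, b, c, d] the diagonal is [2, 2, 2, 2]. Since every row of L sums to 0, the all-ones vector is in the kernel and 0 is an eigenvalue. By the matrix-tree theorem the graph has (1/4) * product of the nonzero eigenvalues = 4 spanning trees.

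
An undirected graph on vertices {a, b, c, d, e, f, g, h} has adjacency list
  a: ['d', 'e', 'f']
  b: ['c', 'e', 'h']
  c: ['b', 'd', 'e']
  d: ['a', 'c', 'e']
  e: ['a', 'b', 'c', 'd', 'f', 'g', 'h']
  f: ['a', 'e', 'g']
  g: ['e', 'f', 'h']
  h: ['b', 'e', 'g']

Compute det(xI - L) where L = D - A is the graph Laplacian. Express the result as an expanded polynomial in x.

Reading degrees in the order [a, b, c, d, e, f, g, h] gives [3, 3, 3, 3, 7, 3, 3, 3]; set D = diag(3, 3, 3, 3, 7, 3, 3, 3) and form L = D - A. Computing det(xI - L) by cofactor expansion (or equivalently via sum-over-permutations) gives x^8 - 28x^7 + 322x^6 - 1974x^5 + 6965x^4 - 14126x^3 + 15225x^2 - 6728x. The constant term is 0 because L is singular (the all-ones vector lies in its kernel). The eigenvalues sum to 28, which equals trace(L) = 2|E|.

x^8 - 28x^7 + 322x^6 - 1974x^5 + 6965x^4 - 14126x^3 + 15225x^2 - 6728x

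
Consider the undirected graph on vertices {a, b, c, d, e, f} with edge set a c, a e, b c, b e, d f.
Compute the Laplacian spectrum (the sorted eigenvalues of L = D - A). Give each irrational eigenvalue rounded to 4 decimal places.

[0, 0, 2, 2, 2, 4]

Reading degrees in the order [a, b, c, d, e, f] gives [2, 2, 2, 1, 2, 1]; set D = diag(2, 2, 2, 1, 2, 1) and form L = D - A. Since every row of L sums to 0, the all-ones vector is in the kernel and 0 is an eigenvalue. The 2 zero eigenvalues correspond to the 2 connected components.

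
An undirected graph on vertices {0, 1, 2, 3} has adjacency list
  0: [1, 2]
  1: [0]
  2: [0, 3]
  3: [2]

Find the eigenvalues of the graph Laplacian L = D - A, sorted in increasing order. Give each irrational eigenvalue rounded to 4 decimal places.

[0, 0.5858, 2, 3.4142]

Each diagonal entry of L is the vertex degree and each off-diagonal entry is -1 where an edge is present, 0 otherwise; in the order [0, 1, 2, 3] the diagonal is [2, 1, 2, 1]. The multiplicity of 0 as a Laplacian eigenvalue equals the number of connected components. The single zero eigenvalue shows the graph is connected. By the matrix-tree theorem the graph has (1/4) * product of the nonzero eigenvalues = 1 spanning tree.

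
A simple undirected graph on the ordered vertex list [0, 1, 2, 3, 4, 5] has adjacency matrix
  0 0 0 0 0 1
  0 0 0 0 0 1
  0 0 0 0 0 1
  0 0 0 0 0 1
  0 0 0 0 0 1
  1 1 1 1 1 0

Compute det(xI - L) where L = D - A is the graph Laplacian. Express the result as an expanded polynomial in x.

Each diagonal entry of L is the vertex degree and each off-diagonal entry is -1 where an edge is present, 0 otherwise; in the order [0, 1, 2, 3, 4, 5] the diagonal is [1, 1, 1, 1, 1, 5]. L has integer entries, so p(x) = det(xI - L) has integer coefficients. Expanding the determinant yields x^6 - 10x^5 + 30x^4 - 40x^3 + 25x^2 - 6x. The constant term is 0 because L is singular (the all-ones vector lies in its kernel). There is one zero in the spectrum, matching the 1 component.

x^6 - 10x^5 + 30x^4 - 40x^3 + 25x^2 - 6x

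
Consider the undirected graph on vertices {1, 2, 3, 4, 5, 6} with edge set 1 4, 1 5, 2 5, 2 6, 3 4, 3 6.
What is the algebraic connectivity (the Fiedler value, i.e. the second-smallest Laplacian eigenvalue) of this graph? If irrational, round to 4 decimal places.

With the vertex order [1, 2, 3, 4, 5, 6], the degrees are [2, 2, 2, 2, 2, 2], giving D = diag(2, 2, 2, 2, 2, 2) and L = D - A. The smallest Laplacian eigenvalue is always 0. The next one, lambda_2 = 1, measures how hard the graph is to disconnect: larger values mean better connectivity.

1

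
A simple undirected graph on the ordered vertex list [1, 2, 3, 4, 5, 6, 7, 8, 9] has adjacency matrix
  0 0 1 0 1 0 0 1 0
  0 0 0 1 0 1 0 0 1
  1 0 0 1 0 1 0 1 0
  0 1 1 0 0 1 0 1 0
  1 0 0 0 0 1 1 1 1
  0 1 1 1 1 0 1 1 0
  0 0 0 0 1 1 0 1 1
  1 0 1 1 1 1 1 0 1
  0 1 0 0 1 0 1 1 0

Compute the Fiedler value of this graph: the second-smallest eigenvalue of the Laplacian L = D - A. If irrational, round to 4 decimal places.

2.1979

Each diagonal entry of L is the vertex degree and each off-diagonal entry is -1 where an edge is present, 0 otherwise; in the order [1, 2, 3, 4, 5, 6, 7, 8, 9] the diagonal is [3, 3, 4, 4, 5, 6, 4, 7, 4]. The sorted Laplacian eigenvalues are [0, 2.1979, 2.5440, 3.6614, 4.9433, 5.3135, 5.8175, 7.3702, 8.1522]; the algebraic connectivity is the second entry, 2.1979. The eigenvalues sum to 40, which equals trace(L) = 2|E|. By the matrix-tree theorem the graph has (1/9) * product of the nonzero eigenvalues = 20884 spanning trees.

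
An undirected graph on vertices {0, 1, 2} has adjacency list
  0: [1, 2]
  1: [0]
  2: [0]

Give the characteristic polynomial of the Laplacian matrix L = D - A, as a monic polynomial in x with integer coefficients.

x^3 - 4x^2 + 3x

With the vertex order [0, 1, 2], the degrees are [2, 1, 1], giving D = diag(2, 1, 1) and L = D - A. The eigenvalues of L are [0, 1, 3]; the characteristic polynomial is the product of (x - lambda_i), which multiplies out to x^3 - 4x^2 + 3x. The coefficient of x^2 equals -trace(L) = -4, matching the sum of degrees.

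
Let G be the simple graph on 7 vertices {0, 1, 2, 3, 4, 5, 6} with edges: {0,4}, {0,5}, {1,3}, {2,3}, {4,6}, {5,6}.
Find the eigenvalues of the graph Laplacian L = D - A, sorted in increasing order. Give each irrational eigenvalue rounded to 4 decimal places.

[0, 0, 1, 2, 2, 3, 4]

Each diagonal entry of L is the vertex degree and each off-diagonal entry is -1 where an edge is present, 0 otherwise; in the order [0, 1, 2, 3, 4, 5, 6] the diagonal is [2, 1, 1, 2, 2, 2, 2]. L is symmetric positive semidefinite, so every eigenvalue is real and nonnegative. The 2 zero eigenvalues correspond to the 2 connected components. There are 2 zeros in the spectrum, matching the 2 components.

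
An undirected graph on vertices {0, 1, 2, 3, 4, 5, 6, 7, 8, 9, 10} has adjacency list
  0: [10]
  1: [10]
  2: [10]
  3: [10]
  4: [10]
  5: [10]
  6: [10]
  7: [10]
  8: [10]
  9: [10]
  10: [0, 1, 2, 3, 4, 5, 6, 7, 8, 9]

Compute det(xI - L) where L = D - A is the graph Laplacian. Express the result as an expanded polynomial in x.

With the vertex order [0, 1, 2, 3, 4, 5, 6, 7, 8, 9, 10], the degrees are [1, 1, 1, 1, 1, 1, 1, 1, 1, 1, 10], giving D = diag(1, 1, 1, 1, 1, 1, 1, 1, 1, 1, 10) and L = D - A. L has integer entries, so p(x) = det(xI - L) has integer coefficients. Expanding the determinant yields x^11 - 20x^10 + 135x^9 - 480x^8 + 1050x^7 - 1512x^6 + 1470x^5 - 960x^4 + 405x^3 - 100x^2 + 11x. The constant term is 0 because L is singular (the all-ones vector lies in its kernel). By the matrix-tree theorem the graph has (1/11) * product of the nonzero eigenvalues = 1 spanning tree.

x^11 - 20x^10 + 135x^9 - 480x^8 + 1050x^7 - 1512x^6 + 1470x^5 - 960x^4 + 405x^3 - 100x^2 + 11x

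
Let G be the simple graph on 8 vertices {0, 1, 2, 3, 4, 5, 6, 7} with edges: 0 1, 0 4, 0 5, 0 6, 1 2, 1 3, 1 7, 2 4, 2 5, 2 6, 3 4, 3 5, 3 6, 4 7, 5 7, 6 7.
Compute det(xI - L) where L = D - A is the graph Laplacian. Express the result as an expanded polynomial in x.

With the vertex order [0, 1, 2, 3, 4, 5, 6, 7], the degrees are [4, 4, 4, 4, 4, 4, 4, 4], giving D = diag(4, 4, 4, 4, 4, 4, 4, 4) and L = D - A. L has integer entries, so p(x) = det(xI - L) has integer coefficients. Expanding the determinant yields x^8 - 32x^7 + 432x^6 - 3200x^5 + 14080x^4 - 36864x^3 + 53248x^2 - 32768x. Since p(0) = det(-L) = 0, x divides p(x). The eigenvalues sum to 32, which equals trace(L) = 2|E|. By the matrix-tree theorem the graph has (1/8) * product of the nonzero eigenvalues = 4096 spanning trees.

x^8 - 32x^7 + 432x^6 - 3200x^5 + 14080x^4 - 36864x^3 + 53248x^2 - 32768x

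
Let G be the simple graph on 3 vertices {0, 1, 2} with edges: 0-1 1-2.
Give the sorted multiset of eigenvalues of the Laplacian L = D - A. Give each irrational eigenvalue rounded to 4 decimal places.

[0, 1, 3]

Reading degrees in the order [0, 1, 2] gives [1, 2, 1]; set D = diag(1, 2, 1) and form L = D - A. Since every row of L sums to 0, the all-ones vector is in the kernel and 0 is an eigenvalue. The single zero eigenvalue shows the graph is connected. By the matrix-tree theorem the graph has (1/3) * product of the nonzero eigenvalues = 1 spanning tree.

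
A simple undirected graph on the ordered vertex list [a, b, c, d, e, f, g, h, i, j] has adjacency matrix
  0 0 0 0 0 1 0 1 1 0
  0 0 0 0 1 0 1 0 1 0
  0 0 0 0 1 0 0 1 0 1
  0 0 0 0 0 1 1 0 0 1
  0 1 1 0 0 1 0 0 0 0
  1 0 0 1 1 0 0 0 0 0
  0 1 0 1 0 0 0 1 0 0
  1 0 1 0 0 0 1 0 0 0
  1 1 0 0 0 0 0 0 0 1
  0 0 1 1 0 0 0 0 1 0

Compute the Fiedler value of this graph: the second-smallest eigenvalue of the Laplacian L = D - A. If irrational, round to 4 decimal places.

Each diagonal entry of L is the vertex degree and each off-diagonal entry is -1 where an edge is present, 0 otherwise; in the order [a, b, c, d, e, f, g, h, i, j] the diagonal is [3, 3, 3, 3, 3, 3, 3, 3, 3, 3]. Computing the eigenvalues of L and sorting gives [0, 2, 2, 2, 2, 2, 5, 5, 5, 5]. The Fiedler value lambda_2 = 2 is strictly positive, so the graph is connected. There is one zero in the spectrum, matching the 1 component.

2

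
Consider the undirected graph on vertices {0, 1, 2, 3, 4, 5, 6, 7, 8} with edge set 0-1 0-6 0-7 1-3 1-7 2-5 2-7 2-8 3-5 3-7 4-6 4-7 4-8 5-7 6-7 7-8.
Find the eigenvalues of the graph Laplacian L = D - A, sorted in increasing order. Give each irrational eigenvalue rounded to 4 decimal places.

Each diagonal entry of L is the vertex degree and each off-diagonal entry is -1 where an edge is present, 0 otherwise; in the order [0, 1, 2, 3, 4, 5, 6, 7, 8] the diagonal is [3, 3, 3, 3, 3, 3, 3, 8, 3]. L is symmetric positive semidefinite, so every eigenvalue is real and nonnegative. The single zero eigenvalue shows the graph is connected.

[0, 1.5858, 1.5858, 3, 3, 4.4142, 4.4142, 5, 9]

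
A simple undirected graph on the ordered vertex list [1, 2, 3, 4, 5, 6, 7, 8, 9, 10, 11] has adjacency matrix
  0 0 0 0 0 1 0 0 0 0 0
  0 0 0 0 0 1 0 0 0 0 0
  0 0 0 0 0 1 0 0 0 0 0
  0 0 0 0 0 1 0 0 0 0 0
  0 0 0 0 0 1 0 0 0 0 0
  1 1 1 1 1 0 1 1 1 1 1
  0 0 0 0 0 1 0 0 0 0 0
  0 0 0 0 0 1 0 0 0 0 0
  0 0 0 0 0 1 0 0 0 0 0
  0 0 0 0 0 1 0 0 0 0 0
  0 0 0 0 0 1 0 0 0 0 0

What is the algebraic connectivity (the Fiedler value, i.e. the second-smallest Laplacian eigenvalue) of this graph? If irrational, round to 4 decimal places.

Reading degrees in the order [1, 2, 3, 4, 5, 6, 7, 8, 9, 10, 11] gives [1, 1, 1, 1, 1, 10, 1, 1, 1, 1, 1]; set D = diag(1, 1, 1, 1, 1, 10, 1, 1, 1, 1, 1) and form L = D - A. The sorted Laplacian eigenvalues are [0, 1, 1, 1, 1, 1, 1, 1, 1, 1, 11]; the algebraic connectivity is the second entry, 1. The largest eigenvalue, 11, is at most the vertex count 11.

1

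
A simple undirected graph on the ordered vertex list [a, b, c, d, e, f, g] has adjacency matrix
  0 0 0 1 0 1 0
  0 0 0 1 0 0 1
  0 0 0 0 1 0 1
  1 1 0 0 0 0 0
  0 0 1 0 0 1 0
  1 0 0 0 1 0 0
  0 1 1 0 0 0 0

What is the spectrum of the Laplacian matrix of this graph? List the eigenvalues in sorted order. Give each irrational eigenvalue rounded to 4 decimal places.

Reading degrees in the order [a, b, c, d, e, f, g] gives [2, 2, 2, 2, 2, 2, 2]; set D = diag(2, 2, 2, 2, 2, 2, 2) and form L = D - A. L is symmetric positive semidefinite, so every eigenvalue is real and nonnegative. The largest eigenvalue, 3.8019, is at most the vertex count 7.

[0, 0.7530, 0.7530, 2.4450, 2.4450, 3.8019, 3.8019]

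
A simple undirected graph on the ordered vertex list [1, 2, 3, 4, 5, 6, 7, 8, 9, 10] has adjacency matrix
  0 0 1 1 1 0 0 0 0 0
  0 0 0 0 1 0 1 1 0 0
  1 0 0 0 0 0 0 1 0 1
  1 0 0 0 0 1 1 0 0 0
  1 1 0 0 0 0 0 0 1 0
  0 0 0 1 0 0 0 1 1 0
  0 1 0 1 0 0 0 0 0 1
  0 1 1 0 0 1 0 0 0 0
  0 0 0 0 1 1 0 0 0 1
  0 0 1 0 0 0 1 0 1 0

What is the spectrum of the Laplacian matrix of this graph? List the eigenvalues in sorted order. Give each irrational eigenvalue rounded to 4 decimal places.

[0, 2, 2, 2, 2, 2, 5, 5, 5, 5]

Reading degrees in the order [1, 2, 3, 4, 5, 6, 7, 8, 9, 10] gives [3, 3, 3, 3, 3, 3, 3, 3, 3, 3]; set D = diag(3, 3, 3, 3, 3, 3, 3, 3, 3, 3) and form L = D - A. L is symmetric positive semidefinite, so every eigenvalue is real and nonnegative. The single zero eigenvalue shows the graph is connected. There is one zero in the spectrum, matching the 1 component.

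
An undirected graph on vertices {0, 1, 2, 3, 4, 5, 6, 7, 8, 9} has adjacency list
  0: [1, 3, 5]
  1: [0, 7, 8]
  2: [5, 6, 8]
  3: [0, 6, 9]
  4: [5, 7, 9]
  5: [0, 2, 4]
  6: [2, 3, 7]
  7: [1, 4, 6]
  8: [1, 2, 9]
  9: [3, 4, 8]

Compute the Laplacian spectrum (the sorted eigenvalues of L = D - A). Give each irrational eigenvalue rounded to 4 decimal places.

[0, 2, 2, 2, 2, 2, 5, 5, 5, 5]

Each diagonal entry of L is the vertex degree and each off-diagonal entry is -1 where an edge is present, 0 otherwise; in the order [0, 1, 2, 3, 4, 5, 6, 7, 8, 9] the diagonal is [3, 3, 3, 3, 3, 3, 3, 3, 3, 3]. L is symmetric positive semidefinite, so every eigenvalue is real and nonnegative. The single zero eigenvalue shows the graph is connected. The largest eigenvalue, 5, is at most the vertex count 10.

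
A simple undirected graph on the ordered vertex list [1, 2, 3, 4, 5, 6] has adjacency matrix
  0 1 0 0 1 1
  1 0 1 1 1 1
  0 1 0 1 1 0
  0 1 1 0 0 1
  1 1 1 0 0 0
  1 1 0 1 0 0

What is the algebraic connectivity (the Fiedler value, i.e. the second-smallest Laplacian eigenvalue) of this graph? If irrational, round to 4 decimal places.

With the vertex order [1, 2, 3, 4, 5, 6], the degrees are [3, 5, 3, 3, 3, 3], giving D = diag(3, 5, 3, 3, 3, 3) and L = D - A. The sorted Laplacian eigenvalues are [0, 2.3820, 2.3820, 4.6180, 4.6180, 6]; the algebraic connectivity is the second entry, 2.3820. There is one zero in the spectrum, matching the 1 component.

2.3820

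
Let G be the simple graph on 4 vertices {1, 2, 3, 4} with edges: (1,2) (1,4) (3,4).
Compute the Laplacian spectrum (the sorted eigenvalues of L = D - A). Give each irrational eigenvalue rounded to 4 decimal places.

[0, 0.5858, 2, 3.4142]

With the vertex order [1, 2, 3, 4], the degrees are [2, 1, 1, 2], giving D = diag(2, 1, 1, 2) and L = D - A. L is symmetric positive semidefinite, so every eigenvalue is real and nonnegative. By the matrix-tree theorem the graph has (1/4) * product of the nonzero eigenvalues = 1 spanning tree.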